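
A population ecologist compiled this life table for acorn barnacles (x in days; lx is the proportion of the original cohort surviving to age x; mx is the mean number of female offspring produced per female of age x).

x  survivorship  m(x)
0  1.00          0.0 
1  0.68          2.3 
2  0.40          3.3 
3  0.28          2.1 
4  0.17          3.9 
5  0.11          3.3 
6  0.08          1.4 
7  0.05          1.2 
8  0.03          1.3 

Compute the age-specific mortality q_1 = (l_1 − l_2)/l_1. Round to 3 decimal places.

0.412

q_1 = (l_1 − l_2) / l_1 = (0.68 − 0.4) / 0.68
     = 0.28 / 0.68 = 0.411765… → 0.412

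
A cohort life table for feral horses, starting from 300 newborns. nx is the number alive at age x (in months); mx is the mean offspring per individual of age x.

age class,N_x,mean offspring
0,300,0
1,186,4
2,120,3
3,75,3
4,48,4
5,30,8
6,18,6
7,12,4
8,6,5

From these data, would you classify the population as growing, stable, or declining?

growing

lx = nx/n0 = nx/300: 1, 0.62, 0.4, 0.25, 0.16, 0.1, 0.06, 0.04, 0.02
R0 = Σ lx·mx = 0 + 2.48 + 1.2 + 0.75 + 0.64 + 0.8 + 0.36 + 0.16 + 0.1 = 6.49
R0 > 1, so the population is growing.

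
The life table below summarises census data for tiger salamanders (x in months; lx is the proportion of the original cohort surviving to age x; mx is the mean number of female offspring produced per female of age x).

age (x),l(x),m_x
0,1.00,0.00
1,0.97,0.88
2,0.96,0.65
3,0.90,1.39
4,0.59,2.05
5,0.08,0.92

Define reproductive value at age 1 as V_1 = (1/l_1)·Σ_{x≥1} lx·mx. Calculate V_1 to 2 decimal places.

4.14

lx·mx for x ≥ 1: 0.8536, 0.624, 1.251, 1.2095, 0.0736 → sum = 4.0117
V_1 = 4.0117 / l_1 = 4.0117 / 0.97 = 4.135773… → 4.14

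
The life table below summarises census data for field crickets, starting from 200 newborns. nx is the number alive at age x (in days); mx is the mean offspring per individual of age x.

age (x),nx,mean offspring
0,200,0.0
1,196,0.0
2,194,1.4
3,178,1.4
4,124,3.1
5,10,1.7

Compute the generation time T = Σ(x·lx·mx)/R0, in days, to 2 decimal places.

lx = nx/n0 = nx/200: 1, 0.98, 0.97, 0.89, 0.62, 0.05
lx·mx: 0, 0, 1.358, 1.246, 1.922, 0.085 → R0 = 4.611
x·lx·mx: 0, 0, 2.716, 3.738, 7.688, 0.425 → Σ = 14.567
T = 14.567 / 4.611 = 3.159185… → 3.16

3.16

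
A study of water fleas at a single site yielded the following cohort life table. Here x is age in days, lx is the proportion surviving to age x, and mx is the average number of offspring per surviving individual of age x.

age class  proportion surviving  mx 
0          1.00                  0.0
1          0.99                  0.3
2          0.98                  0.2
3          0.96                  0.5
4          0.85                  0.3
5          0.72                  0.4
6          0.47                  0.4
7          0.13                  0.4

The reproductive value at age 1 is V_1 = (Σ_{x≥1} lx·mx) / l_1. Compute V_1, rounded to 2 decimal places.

1.77

lx·mx for x ≥ 1: 0.297, 0.196, 0.48, 0.255, 0.288, 0.188, 0.052 → sum = 1.756
V_1 = 1.756 / l_1 = 1.756 / 0.99 = 1.773737… → 1.77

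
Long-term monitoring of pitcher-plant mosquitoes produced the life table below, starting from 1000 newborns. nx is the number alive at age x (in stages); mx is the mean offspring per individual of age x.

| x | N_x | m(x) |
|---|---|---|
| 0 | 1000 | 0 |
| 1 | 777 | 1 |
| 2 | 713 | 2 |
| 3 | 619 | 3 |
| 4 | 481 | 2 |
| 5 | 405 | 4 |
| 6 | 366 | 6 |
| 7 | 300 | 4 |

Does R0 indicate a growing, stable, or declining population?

growing

lx = nx/n0 = nx/1000: 1, 0.777, 0.713, 0.619, 0.481, 0.405, 0.366, 0.3
R0 = Σ lx·mx = 0 + 0.777 + 1.426 + 1.857 + 0.962 + 1.62 + 2.196 + 1.2 = 10.038
R0 > 1, so the population is growing.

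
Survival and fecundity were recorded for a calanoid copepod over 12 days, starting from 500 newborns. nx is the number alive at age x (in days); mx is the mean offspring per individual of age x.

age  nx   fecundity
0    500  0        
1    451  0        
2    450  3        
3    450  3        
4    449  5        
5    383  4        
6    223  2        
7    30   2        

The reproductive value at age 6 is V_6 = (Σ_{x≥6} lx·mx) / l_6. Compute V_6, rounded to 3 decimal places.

2.269

lx = nx/n0 = nx/500: 1, 0.902, 0.9, 0.9, 0.898, 0.766, 0.446, 0.06
lx·mx for x ≥ 6: 0.892, 0.12 → sum = 1.012
V_6 = 1.012 / l_6 = 1.012 / 0.446 = 2.269058… → 2.269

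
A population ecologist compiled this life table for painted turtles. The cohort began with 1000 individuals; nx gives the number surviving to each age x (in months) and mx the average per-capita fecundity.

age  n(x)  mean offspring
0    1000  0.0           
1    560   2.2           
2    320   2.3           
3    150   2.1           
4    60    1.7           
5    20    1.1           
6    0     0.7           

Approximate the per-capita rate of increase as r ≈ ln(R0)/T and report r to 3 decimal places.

0.507

lx = nx/n0 = nx/1000: 1, 0.56, 0.32, 0.15, 0.06, 0.02, 0
R0 = Σ lx·mx = 0 + 1.232 + 0.736 + 0.315 + 0.102 + 0.022 + 0 = 2.407
Σ x·lx·mx = 4.167; T = 4.167/2.407 = 1.7312…
r ≈ ln(R0)/T = ln(2.407)/1.7312… = 0.50738… → 0.507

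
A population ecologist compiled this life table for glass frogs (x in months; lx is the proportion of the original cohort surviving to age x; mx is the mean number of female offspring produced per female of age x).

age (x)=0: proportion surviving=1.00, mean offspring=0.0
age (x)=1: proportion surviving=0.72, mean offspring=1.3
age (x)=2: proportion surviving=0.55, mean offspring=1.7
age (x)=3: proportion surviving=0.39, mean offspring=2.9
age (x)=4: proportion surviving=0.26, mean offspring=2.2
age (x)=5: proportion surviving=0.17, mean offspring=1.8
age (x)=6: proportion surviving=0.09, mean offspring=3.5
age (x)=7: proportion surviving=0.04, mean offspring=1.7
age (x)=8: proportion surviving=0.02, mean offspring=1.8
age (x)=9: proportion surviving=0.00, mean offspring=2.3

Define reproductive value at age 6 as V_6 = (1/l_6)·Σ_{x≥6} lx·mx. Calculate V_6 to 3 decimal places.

4.656

lx·mx for x ≥ 6: 0.315, 0.068, 0.036, 0 → sum = 0.419
V_6 = 0.419 / l_6 = 0.419 / 0.09 = 4.655556… → 4.656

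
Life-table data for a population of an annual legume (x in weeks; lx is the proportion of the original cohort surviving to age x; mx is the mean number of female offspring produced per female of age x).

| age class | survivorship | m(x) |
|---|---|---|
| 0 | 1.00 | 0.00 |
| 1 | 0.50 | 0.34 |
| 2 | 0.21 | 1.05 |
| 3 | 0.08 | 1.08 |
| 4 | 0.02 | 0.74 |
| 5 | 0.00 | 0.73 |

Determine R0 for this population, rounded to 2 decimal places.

0.49

lx·mx by age: 0, 0.17, 0.2205, 0.0864, 0.0148, 0
R0 = Σ lx·mx = 0.4917 → 0.49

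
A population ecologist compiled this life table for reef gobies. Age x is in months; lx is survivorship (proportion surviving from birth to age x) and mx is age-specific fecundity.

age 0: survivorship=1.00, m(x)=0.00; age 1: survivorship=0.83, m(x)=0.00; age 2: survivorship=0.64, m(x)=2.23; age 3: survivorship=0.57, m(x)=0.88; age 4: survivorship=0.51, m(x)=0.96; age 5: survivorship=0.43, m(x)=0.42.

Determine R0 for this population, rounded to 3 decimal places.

2.599

lx·mx by age: 0, 0, 1.4272, 0.5016, 0.4896, 0.1806
R0 = Σ lx·mx = 2.599 → 2.599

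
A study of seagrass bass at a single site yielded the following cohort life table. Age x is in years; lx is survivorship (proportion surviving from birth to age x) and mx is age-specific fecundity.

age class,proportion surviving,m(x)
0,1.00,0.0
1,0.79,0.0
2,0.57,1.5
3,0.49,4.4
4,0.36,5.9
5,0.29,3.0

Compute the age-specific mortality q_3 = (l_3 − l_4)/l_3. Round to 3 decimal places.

q_3 = (l_3 − l_4) / l_3 = (0.49 − 0.36) / 0.49
     = 0.13 / 0.49 = 0.265306… → 0.265

0.265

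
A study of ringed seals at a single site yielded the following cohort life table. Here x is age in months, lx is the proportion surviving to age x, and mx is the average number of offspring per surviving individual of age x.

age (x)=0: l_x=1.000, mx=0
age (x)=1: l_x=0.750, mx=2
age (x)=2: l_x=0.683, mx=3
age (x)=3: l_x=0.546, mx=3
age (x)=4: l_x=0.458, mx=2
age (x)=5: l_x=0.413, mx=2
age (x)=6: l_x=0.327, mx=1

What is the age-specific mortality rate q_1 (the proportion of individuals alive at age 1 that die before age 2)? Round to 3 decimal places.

0.089

q_1 = (l_1 − l_2) / l_1 = (0.75 − 0.683) / 0.75
     = 0.067 / 0.75 = 0.089333… → 0.089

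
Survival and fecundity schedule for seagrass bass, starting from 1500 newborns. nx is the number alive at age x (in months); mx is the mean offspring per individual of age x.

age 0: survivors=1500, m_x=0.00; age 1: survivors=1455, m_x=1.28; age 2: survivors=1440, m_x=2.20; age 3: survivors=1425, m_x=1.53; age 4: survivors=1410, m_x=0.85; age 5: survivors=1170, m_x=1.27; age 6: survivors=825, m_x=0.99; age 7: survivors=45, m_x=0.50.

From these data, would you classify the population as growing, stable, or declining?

lx = nx/n0 = nx/1500: 1, 0.97, 0.96, 0.95, 0.94, 0.78, 0.55, 0.03
R0 = Σ lx·mx = 0 + 1.2416 + 2.112 + 1.4535 + 0.799 + 0.9906 + 0.5445 + 0.015 = 7.1562
R0 > 1, so the population is growing.

growing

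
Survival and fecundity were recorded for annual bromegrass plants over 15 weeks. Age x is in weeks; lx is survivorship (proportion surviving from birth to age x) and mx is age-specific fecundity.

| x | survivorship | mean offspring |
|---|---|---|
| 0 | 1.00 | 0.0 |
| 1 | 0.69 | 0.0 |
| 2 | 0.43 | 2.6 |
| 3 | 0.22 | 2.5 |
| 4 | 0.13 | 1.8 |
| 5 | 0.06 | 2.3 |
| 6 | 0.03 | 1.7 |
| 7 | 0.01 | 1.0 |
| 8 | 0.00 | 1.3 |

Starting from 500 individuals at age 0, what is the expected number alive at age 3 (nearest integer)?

110

Expected survivors = N0 · l_3 = 500 × 0.22 = 110 → 110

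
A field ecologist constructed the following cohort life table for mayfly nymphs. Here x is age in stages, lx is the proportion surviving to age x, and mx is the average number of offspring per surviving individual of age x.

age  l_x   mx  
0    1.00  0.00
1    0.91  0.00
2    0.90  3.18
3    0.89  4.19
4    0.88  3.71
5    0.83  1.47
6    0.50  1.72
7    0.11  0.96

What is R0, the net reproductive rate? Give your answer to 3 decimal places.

12.042

lx·mx by age: 0, 0, 2.862, 3.7291, 3.2648, 1.2201, 0.86, 0.1056
R0 = Σ lx·mx = 12.0416 → 12.042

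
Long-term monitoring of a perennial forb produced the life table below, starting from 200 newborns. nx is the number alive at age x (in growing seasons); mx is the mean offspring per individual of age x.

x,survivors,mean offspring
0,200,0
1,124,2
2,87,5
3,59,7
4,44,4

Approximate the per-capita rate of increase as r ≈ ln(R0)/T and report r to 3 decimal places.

lx = nx/n0 = nx/200: 1, 0.62, 0.435, 0.295, 0.22
R0 = Σ lx·mx = 0 + 1.24 + 2.175 + 2.065 + 0.88 = 6.36
Σ x·lx·mx = 15.305; T = 15.305/6.36 = 2.40645…
r ≈ ln(R0)/T = ln(6.36)/2.40645… = 0.76878… → 0.769

0.769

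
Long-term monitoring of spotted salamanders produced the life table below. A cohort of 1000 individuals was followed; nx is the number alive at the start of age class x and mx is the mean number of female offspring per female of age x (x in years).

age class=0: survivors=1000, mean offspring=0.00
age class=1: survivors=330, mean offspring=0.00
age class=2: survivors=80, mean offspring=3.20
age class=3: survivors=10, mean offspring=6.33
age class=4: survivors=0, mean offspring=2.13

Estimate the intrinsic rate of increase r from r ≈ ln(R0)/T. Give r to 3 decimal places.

-0.519

lx = nx/n0 = nx/1000: 1, 0.33, 0.08, 0.01, 0
R0 = Σ lx·mx = 0 + 0 + 0.256 + 0.0633 + 0 = 0.3193
Σ x·lx·mx = 0.7019; T = 0.7019/0.3193 = 2.19825…
r ≈ ln(R0)/T = ln(0.3193)/2.19825… = -0.51933… → -0.519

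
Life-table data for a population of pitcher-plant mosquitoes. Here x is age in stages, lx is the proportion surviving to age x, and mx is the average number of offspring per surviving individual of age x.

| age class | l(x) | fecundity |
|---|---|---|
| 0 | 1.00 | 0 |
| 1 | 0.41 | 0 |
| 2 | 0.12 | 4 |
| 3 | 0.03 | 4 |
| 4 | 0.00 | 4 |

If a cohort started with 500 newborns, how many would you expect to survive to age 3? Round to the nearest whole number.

15

Expected survivors = N0 · l_3 = 500 × 0.03 = 15 → 15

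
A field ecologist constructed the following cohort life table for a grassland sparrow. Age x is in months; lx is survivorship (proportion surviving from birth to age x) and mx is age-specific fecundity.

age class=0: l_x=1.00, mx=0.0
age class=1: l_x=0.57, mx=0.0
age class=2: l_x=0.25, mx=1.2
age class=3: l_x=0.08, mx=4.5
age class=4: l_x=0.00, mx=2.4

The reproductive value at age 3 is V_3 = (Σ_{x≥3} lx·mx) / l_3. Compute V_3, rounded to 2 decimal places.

4.50

lx·mx for x ≥ 3: 0.36, 0 → sum = 0.36
V_3 = 0.36 / l_3 = 0.36 / 0.08 = 4.5 → 4.50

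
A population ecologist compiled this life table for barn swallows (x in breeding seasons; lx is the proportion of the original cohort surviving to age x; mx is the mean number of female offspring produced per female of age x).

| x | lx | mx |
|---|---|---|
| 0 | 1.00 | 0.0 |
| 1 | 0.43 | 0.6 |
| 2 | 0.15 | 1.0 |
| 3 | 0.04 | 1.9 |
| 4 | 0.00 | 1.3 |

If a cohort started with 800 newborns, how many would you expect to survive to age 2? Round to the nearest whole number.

Expected survivors = N0 · l_2 = 800 × 0.15 = 120 → 120

120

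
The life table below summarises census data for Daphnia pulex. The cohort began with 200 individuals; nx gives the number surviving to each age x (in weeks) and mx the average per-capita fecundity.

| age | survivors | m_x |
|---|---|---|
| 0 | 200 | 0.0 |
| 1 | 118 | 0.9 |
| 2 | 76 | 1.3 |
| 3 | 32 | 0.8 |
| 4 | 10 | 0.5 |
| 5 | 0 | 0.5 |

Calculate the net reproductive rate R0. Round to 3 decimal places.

1.178

lx = nx/n0 = nx/200: 1, 0.59, 0.38, 0.16, 0.05, 0
lx·mx by age: 0, 0.531, 0.494, 0.128, 0.025, 0
R0 = Σ lx·mx = 1.178 → 1.178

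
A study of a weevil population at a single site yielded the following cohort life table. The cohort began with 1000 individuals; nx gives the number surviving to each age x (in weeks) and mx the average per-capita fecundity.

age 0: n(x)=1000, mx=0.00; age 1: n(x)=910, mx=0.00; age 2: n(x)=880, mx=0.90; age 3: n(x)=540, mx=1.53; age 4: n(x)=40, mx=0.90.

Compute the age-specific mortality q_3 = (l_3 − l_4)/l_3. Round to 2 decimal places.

lx = nx/n0 = nx/1000: 1, 0.91, 0.88, 0.54, 0.04
q_3 = (l_3 − l_4) / l_3 = (0.54 − 0.04) / 0.54
     = 0.5 / 0.54 = 0.925926… → 0.93

0.93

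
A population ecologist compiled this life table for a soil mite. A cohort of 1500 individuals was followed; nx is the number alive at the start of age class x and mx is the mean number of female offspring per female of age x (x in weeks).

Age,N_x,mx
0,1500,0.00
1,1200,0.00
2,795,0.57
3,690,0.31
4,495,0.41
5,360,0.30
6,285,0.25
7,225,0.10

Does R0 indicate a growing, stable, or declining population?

declining

lx = nx/n0 = nx/1500: 1, 0.8, 0.53, 0.46, 0.33, 0.24, 0.19, 0.15
R0 = Σ lx·mx = 0 + 0 + 0.3021 + 0.1426 + 0.1353 + 0.072 + 0.0475 + 0.015 = 0.7145
R0 < 1, so the population is declining.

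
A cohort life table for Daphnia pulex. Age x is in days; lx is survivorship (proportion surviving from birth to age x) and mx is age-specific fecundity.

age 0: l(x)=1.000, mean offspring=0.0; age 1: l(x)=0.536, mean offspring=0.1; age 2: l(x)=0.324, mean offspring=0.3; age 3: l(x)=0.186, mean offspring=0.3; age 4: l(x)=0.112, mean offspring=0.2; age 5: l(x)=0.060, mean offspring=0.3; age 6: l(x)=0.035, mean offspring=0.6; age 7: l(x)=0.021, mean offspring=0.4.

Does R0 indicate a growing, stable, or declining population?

declining

R0 = Σ lx·mx = 0 + 0.0536 + 0.0972 + 0.0558 + 0.0224 + 0.018 + 0.021 + 0.0084 = 0.2764
R0 < 1, so the population is declining.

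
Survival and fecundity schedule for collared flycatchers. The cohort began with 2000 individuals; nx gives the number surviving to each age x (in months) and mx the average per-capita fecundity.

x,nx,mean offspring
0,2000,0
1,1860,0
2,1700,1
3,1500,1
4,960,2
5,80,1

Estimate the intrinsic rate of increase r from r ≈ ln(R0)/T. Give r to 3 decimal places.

0.311

lx = nx/n0 = nx/2000: 1, 0.93, 0.85, 0.75, 0.48, 0.04
R0 = Σ lx·mx = 0 + 0 + 0.85 + 0.75 + 0.96 + 0.04 = 2.6
Σ x·lx·mx = 7.99; T = 7.99/2.6 = 3.07308…
r ≈ ln(R0)/T = ln(2.6)/3.07308… = 0.31093… → 0.311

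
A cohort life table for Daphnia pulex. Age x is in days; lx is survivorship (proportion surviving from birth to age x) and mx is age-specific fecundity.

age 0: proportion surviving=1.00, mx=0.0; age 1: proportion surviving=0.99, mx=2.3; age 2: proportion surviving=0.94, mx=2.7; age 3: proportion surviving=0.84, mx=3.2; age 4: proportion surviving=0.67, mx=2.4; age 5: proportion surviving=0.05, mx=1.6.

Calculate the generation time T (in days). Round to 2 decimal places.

lx·mx: 0, 2.277, 2.538, 2.688, 1.608, 0.08 → R0 = 9.191
x·lx·mx: 0, 2.277, 5.076, 8.064, 6.432, 0.4 → Σ = 22.249
T = 22.249 / 9.191 = 2.420738… → 2.42

2.42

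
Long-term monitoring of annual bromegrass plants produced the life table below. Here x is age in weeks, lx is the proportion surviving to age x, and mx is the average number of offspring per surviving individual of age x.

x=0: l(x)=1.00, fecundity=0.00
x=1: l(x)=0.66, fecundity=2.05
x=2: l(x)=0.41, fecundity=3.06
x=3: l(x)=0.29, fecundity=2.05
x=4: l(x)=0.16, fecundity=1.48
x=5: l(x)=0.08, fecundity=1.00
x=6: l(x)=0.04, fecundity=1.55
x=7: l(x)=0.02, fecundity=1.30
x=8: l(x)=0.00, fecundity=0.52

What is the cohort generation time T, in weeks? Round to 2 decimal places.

2.09

lx·mx: 0, 1.353, 1.2546, 0.5945, 0.2368, 0.08, 0.062, 0.026, 0 → R0 = 3.6069
x·lx·mx: 0, 1.353, 2.5092, 1.7835, 0.9472, 0.4, 0.372, 0.182, 0 → Σ = 7.5469
T = 7.5469 / 3.6069 = 2.092351… → 2.09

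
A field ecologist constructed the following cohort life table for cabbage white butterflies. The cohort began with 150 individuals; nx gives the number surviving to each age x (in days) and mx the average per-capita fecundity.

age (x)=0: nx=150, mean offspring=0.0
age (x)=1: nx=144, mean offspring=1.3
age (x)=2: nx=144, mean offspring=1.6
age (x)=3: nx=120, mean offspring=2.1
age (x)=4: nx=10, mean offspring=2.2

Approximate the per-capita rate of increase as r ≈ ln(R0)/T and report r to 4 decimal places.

0.7085

lx = nx/n0 = nx/150: 1, 0.96, 0.96, 0.8, 0.06667…
R0 = Σ lx·mx = 0 + 1.248 + 1.536 + 1.68 + 0.14667… = 4.610667…
Σ x·lx·mx = 9.946667…; T = 9.946667…/4.610667… = 2.15732…
r ≈ ln(R0)/T = ln(4.610667…)/2.15732… = 0.70846… → 0.7085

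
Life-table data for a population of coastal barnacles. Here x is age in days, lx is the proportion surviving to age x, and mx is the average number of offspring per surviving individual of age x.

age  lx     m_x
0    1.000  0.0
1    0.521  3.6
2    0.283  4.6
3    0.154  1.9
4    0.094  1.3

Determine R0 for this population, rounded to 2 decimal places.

lx·mx by age: 0, 1.8756, 1.3018, 0.2926, 0.1222
R0 = Σ lx·mx = 3.5922 → 3.59

3.59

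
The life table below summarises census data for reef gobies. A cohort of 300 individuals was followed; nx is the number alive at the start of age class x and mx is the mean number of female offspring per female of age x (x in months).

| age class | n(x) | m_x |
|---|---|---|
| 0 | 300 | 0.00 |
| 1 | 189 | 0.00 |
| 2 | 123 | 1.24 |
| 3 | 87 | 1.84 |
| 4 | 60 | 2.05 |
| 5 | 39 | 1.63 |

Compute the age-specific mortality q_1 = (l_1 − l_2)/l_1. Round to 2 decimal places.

0.35

lx = nx/n0 = nx/300: 1, 0.63, 0.41, 0.29, 0.2, 0.13
q_1 = (l_1 − l_2) / l_1 = (0.63 − 0.41) / 0.63
     = 0.22 / 0.63 = 0.349206… → 0.35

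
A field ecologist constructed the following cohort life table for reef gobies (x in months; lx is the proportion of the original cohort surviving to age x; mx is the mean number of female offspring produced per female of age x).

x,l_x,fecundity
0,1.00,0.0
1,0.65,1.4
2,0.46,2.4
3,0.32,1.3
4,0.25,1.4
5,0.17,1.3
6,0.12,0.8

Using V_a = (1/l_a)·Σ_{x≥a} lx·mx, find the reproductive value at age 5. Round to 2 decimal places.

lx·mx for x ≥ 5: 0.221, 0.096 → sum = 0.317
V_5 = 0.317 / l_5 = 0.317 / 0.17 = 1.864706… → 1.86

1.86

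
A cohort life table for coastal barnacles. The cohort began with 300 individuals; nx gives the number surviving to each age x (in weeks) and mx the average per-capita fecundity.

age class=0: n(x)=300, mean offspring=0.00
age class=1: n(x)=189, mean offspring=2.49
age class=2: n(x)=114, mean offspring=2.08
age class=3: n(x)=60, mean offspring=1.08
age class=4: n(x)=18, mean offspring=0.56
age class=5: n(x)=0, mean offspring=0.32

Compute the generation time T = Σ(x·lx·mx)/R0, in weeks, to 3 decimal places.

lx = nx/n0 = nx/300: 1, 0.63, 0.38, 0.2, 0.06, 0
lx·mx: 0, 1.5687, 0.7904, 0.216, 0.0336, 0 → R0 = 2.6087
x·lx·mx: 0, 1.5687, 1.5808, 0.648, 0.1344, 0 → Σ = 3.9319
T = 3.9319 / 2.6087 = 1.507226… → 1.507

1.507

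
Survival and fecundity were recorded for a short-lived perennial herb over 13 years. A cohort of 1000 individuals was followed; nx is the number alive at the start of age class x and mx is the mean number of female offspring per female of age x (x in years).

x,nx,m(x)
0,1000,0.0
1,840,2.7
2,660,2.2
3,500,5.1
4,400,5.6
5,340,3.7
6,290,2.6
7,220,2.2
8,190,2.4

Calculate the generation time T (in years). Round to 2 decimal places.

3.46

lx = nx/n0 = nx/1000: 1, 0.84, 0.66, 0.5, 0.4, 0.34, 0.29, 0.22, 0.19
lx·mx: 0, 2.268, 1.452, 2.55, 2.24, 1.258, 0.754, 0.484, 0.456 → R0 = 11.462
x·lx·mx: 0, 2.268, 2.904, 7.65, 8.96, 6.29, 4.524, 3.388, 3.648 → Σ = 39.632
T = 39.632 / 11.462 = 3.457686… → 3.46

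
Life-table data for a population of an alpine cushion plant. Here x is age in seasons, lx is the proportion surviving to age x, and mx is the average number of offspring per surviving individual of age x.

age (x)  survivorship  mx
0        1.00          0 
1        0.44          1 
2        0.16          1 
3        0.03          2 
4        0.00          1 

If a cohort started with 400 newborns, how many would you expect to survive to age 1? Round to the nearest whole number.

Expected survivors = N0 · l_1 = 400 × 0.44 = 176 → 176

176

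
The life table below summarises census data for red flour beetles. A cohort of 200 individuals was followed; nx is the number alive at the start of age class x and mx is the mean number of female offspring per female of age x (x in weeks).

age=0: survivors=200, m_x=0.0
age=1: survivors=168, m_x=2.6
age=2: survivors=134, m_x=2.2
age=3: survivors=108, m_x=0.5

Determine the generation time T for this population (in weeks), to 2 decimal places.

1.51

lx = nx/n0 = nx/200: 1, 0.84, 0.67, 0.54
lx·mx: 0, 2.184, 1.474, 0.27 → R0 = 3.928
x·lx·mx: 0, 2.184, 2.948, 0.81 → Σ = 5.942
T = 5.942 / 3.928 = 1.512729… → 1.51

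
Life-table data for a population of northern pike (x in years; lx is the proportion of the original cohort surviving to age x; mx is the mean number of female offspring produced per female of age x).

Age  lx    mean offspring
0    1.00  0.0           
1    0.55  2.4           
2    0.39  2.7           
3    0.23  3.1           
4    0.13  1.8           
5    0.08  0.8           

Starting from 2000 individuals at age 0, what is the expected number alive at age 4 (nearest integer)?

Expected survivors = N0 · l_4 = 2000 × 0.13 = 260 → 260

260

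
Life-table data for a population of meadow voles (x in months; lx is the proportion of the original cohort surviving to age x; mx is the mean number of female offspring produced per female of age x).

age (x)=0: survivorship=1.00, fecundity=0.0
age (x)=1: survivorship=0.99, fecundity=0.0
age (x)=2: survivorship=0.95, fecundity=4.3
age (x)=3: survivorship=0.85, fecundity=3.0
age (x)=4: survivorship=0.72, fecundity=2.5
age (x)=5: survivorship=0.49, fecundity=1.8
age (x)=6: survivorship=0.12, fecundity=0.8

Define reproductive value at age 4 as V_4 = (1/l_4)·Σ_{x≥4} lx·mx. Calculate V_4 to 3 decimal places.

3.858

lx·mx for x ≥ 4: 1.8, 0.882, 0.096 → sum = 2.778
V_4 = 2.778 / l_4 = 2.778 / 0.72 = 3.858333… → 3.858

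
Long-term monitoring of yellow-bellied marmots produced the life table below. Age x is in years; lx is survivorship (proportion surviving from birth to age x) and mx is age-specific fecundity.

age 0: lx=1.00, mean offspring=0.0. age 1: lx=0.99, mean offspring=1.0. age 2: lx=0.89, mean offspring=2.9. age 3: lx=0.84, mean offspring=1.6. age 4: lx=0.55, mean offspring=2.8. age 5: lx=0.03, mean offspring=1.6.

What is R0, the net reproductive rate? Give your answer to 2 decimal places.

6.50

lx·mx by age: 0, 0.99, 2.581, 1.344, 1.54, 0.048
R0 = Σ lx·mx = 6.503 → 6.50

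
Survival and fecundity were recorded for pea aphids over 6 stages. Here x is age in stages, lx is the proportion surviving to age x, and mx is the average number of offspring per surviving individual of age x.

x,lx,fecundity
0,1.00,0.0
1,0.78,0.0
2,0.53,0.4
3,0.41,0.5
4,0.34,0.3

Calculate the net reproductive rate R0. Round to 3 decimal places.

0.519

lx·mx by age: 0, 0, 0.212, 0.205, 0.102
R0 = Σ lx·mx = 0.519 → 0.519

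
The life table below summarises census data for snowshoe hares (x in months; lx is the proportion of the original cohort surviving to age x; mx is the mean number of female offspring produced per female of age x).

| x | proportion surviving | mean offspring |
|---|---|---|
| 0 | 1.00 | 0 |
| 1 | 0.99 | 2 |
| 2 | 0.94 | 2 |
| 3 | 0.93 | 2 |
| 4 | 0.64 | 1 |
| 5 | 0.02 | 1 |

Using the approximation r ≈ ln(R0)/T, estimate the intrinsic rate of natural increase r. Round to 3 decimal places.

R0 = Σ lx·mx = 0 + 1.98 + 1.88 + 1.86 + 0.64 + 0.02 = 6.38
Σ x·lx·mx = 13.98; T = 13.98/6.38 = 2.19122…
r ≈ ln(R0)/T = ln(6.38)/2.19122… = 0.84572… → 0.846

0.846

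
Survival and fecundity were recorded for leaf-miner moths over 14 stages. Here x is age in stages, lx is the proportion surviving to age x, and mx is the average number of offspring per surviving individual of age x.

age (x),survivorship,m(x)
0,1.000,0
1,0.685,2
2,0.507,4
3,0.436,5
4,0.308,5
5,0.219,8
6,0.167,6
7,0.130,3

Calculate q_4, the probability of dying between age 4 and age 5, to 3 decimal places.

0.289

q_4 = (l_4 − l_5) / l_4 = (0.308 − 0.219) / 0.308
     = 0.089 / 0.308 = 0.288961… → 0.289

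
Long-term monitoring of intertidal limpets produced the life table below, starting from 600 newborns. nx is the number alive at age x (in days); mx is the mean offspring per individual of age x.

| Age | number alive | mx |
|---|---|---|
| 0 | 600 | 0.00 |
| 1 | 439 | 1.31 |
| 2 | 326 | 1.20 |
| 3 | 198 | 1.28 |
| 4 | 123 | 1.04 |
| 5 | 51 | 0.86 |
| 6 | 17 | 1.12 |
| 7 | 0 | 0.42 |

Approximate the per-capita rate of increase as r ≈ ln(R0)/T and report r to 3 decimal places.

0.407

lx = nx/n0 = nx/600: 1, 0.73167…, 0.54333…, 0.33, 0.205, 0.085, 0.02833…, 0
R0 = Σ lx·mx = 0 + 0.95848… + 0.652… + 0.4224 + 0.2132 + 0.0731 + 0.03173… + 0 = 2.350917…
Σ x·lx·mx = 4.938383…; T = 4.938383…/2.350917… = 2.10062…
r ≈ ln(R0)/T = ln(2.350917…)/2.10062… = 0.40693… → 0.407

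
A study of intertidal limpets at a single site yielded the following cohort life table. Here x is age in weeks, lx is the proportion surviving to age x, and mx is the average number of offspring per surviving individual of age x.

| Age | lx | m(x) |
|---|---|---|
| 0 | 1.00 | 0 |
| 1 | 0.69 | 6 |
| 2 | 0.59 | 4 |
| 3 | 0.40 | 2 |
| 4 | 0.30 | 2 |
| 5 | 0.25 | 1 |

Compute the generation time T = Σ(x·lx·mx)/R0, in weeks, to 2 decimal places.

lx·mx: 0, 4.14, 2.36, 0.8, 0.6, 0.25 → R0 = 8.15
x·lx·mx: 0, 4.14, 4.72, 2.4, 2.4, 1.25 → Σ = 14.91
T = 14.91 / 8.15 = 1.829448… → 1.83

1.83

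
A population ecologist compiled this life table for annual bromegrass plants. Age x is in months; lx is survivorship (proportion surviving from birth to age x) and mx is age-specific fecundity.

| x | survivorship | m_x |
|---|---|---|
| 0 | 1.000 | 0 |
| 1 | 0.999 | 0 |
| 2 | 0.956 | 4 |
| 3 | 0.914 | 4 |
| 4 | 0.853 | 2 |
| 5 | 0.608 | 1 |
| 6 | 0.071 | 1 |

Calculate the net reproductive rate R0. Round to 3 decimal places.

lx·mx by age: 0, 0, 3.824, 3.656, 1.706, 0.608, 0.071
R0 = Σ lx·mx = 9.865 → 9.865

9.865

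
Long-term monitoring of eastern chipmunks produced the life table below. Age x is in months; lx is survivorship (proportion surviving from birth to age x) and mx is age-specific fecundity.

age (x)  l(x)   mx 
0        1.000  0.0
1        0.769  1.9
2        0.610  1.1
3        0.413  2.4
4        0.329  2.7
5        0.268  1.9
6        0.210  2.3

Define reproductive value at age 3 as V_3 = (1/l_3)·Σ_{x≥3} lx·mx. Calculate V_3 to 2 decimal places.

6.95

lx·mx for x ≥ 3: 0.9912, 0.8883, 0.5092, 0.483 → sum = 2.8717
V_3 = 2.8717 / l_3 = 2.8717 / 0.413 = 6.953269… → 6.95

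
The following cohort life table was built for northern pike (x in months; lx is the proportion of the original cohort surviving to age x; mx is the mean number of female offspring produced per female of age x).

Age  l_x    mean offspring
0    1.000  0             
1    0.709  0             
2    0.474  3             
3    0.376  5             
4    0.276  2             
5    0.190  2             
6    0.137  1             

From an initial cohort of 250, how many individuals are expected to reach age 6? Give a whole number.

Expected survivors = N0 · l_6 = 250 × 0.137 = 34.25 → 34

34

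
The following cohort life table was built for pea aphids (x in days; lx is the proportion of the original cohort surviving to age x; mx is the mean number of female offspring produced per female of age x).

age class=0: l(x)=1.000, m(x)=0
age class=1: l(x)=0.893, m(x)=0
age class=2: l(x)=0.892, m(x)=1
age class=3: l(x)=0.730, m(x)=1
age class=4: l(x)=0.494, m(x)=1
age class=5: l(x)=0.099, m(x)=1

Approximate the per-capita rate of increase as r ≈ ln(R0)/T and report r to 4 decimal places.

0.2733

R0 = Σ lx·mx = 0 + 0 + 0.892 + 0.73 + 0.494 + 0.099 = 2.215
Σ x·lx·mx = 6.445; T = 6.445/2.215 = 2.90971…
r ≈ ln(R0)/T = ln(2.215)/2.90971… = 0.27331… → 0.2733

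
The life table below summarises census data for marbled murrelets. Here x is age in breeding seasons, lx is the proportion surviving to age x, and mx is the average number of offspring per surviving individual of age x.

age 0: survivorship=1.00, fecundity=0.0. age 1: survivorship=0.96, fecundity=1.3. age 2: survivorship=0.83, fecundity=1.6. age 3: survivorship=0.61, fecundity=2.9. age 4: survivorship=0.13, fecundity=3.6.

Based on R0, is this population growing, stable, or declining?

R0 = Σ lx·mx = 0 + 1.248 + 1.328 + 1.769 + 0.468 = 4.813
R0 > 1, so the population is growing.

growing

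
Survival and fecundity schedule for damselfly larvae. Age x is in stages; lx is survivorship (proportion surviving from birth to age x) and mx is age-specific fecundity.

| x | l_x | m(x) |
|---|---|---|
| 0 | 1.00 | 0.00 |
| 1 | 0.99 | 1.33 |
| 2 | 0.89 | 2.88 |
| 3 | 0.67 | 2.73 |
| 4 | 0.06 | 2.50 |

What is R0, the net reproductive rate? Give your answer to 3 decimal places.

5.859

lx·mx by age: 0, 1.3167, 2.5632, 1.8291, 0.15
R0 = Σ lx·mx = 5.859 → 5.859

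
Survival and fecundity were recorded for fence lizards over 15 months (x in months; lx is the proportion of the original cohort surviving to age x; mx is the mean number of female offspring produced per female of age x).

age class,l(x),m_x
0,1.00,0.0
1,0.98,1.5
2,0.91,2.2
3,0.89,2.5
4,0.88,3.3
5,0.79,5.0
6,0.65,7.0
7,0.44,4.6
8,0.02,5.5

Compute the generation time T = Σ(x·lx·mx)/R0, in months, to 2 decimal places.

lx·mx: 0, 1.47, 2.002, 2.225, 2.904, 3.95, 4.55, 2.024, 0.11 → R0 = 19.235
x·lx·mx: 0, 1.47, 4.004, 6.675, 11.616, 19.75, 27.3, 14.168, 0.88 → Σ = 85.863
T = 85.863 / 19.235 = 4.463894… → 4.46

4.46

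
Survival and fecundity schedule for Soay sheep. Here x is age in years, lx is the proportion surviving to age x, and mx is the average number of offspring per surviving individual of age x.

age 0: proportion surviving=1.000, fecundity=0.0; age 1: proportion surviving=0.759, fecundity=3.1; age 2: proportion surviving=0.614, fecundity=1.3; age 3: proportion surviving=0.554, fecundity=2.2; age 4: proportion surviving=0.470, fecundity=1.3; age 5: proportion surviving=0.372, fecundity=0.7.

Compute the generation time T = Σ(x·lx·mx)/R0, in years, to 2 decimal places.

lx·mx: 0, 2.3529, 0.7982, 1.2188, 0.611, 0.2604 → R0 = 5.2413
x·lx·mx: 0, 2.3529, 1.5964, 3.6564, 2.444, 1.302 → Σ = 11.3517
T = 11.3517 / 5.2413 = 2.165818… → 2.17

2.17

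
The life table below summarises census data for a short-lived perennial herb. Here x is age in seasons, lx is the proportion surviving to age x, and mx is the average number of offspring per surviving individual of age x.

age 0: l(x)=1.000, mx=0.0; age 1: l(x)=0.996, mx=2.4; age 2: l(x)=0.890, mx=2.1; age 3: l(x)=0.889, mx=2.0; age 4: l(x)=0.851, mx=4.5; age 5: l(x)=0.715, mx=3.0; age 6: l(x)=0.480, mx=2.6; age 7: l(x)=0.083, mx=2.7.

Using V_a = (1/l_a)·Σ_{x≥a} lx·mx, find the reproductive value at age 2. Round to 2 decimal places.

12.46

lx·mx for x ≥ 2: 1.869, 1.778, 3.8295, 2.145, 1.248, 0.2241 → sum = 11.0936
V_2 = 11.0936 / l_2 = 11.0936 / 0.89 = 12.464719… → 12.46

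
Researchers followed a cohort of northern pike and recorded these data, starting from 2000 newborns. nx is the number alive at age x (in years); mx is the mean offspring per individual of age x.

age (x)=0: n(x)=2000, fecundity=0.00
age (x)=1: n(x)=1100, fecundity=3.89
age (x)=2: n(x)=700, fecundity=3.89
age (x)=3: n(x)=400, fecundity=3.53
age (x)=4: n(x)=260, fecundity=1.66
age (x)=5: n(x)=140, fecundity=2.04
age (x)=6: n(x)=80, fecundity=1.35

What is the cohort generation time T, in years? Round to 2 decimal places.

1.92

lx = nx/n0 = nx/2000: 1, 0.55, 0.35, 0.2, 0.13, 0.07, 0.04
lx·mx: 0, 2.1395, 1.3615, 0.706, 0.2158, 0.1428, 0.054 → R0 = 4.6196
x·lx·mx: 0, 2.1395, 2.723, 2.118, 0.8632, 0.714, 0.324 → Σ = 8.8817
T = 8.8817 / 4.6196 = 1.922612… → 1.92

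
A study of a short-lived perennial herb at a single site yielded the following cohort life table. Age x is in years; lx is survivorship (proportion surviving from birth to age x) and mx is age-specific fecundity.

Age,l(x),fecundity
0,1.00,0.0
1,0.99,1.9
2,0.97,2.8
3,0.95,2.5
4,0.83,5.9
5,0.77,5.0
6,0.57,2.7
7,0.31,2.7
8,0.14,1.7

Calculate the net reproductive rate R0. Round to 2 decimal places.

lx·mx by age: 0, 1.881, 2.716, 2.375, 4.897, 3.85, 1.539, 0.837, 0.238
R0 = Σ lx·mx = 18.333 → 18.33

18.33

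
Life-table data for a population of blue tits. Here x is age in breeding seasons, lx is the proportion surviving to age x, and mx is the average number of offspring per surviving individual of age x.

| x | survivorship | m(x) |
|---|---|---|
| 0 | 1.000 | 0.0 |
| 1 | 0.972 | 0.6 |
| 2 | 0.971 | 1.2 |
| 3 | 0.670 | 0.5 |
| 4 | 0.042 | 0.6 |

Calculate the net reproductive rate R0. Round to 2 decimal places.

2.11

lx·mx by age: 0, 0.5832, 1.1652, 0.335, 0.0252
R0 = Σ lx·mx = 2.1086 → 2.11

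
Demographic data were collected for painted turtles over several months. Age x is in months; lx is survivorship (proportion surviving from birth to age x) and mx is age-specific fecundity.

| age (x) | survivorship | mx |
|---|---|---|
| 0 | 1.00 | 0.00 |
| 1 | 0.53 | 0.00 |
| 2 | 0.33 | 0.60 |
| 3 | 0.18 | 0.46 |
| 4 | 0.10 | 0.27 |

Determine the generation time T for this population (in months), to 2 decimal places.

2.44

lx·mx: 0, 0, 0.198, 0.0828, 0.027 → R0 = 0.3078
x·lx·mx: 0, 0, 0.396, 0.2484, 0.108 → Σ = 0.7524
T = 0.7524 / 0.3078 = 2.444444… → 2.44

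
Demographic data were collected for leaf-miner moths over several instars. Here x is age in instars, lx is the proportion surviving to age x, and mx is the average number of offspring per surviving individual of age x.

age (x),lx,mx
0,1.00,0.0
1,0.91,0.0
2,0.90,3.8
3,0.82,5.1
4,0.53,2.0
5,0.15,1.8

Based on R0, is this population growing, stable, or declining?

R0 = Σ lx·mx = 0 + 0 + 3.42 + 4.182 + 1.06 + 0.27 = 8.932
R0 > 1, so the population is growing.

growing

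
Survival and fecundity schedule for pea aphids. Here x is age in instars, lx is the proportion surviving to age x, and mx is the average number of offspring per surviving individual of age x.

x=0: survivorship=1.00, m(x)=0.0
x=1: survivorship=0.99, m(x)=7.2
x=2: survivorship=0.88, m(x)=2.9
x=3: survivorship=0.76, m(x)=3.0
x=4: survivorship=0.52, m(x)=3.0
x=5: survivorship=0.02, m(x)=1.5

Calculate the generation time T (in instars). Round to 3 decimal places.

lx·mx: 0, 7.128, 2.552, 2.28, 1.56, 0.03 → R0 = 13.55
x·lx·mx: 0, 7.128, 5.104, 6.84, 6.24, 0.15 → Σ = 25.462
T = 25.462 / 13.55 = 1.879114… → 1.879

1.879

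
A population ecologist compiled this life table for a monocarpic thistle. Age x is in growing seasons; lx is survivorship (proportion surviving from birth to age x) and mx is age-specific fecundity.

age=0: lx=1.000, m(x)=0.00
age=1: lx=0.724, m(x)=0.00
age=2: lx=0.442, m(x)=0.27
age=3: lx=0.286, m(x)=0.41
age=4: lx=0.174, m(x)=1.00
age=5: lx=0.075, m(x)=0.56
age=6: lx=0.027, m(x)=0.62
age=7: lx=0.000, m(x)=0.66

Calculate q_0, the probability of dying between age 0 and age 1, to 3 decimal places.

q_0 = (l_0 − l_1) / l_0 = (1 − 0.724) / 1
     = 0.276 / 1 = 0.276 → 0.276

0.276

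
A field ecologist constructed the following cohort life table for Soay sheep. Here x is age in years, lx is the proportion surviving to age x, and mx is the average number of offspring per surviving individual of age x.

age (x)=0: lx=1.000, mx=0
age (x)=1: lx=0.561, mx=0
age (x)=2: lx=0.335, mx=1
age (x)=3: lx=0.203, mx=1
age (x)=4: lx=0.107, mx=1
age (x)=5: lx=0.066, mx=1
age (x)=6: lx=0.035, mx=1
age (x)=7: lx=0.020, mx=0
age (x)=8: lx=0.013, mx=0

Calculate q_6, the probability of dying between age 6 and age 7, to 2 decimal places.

q_6 = (l_6 − l_7) / l_6 = (0.035 − 0.02) / 0.035
     = 0.015 / 0.035 = 0.428571… → 0.43

0.43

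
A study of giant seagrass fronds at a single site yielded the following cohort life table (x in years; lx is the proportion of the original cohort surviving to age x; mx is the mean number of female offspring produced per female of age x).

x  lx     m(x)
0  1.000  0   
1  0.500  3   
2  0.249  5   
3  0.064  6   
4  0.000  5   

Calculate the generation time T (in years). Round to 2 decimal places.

1.64

lx·mx: 0, 1.5, 1.245, 0.384, 0 → R0 = 3.129
x·lx·mx: 0, 1.5, 2.49, 1.152, 0 → Σ = 5.142
T = 5.142 / 3.129 = 1.643337… → 1.64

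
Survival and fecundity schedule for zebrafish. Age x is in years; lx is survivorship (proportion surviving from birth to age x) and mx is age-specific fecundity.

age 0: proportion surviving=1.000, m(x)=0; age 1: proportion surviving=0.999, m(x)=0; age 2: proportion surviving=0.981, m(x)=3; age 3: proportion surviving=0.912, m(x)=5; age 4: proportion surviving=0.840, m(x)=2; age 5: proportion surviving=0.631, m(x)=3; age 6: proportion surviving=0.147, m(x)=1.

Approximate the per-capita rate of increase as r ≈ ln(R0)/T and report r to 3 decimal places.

0.741

R0 = Σ lx·mx = 0 + 0 + 2.943 + 4.56 + 1.68 + 1.893 + 0.147 = 11.223
Σ x·lx·mx = 36.633; T = 36.633/11.223 = 3.2641…
r ≈ ln(R0)/T = ln(11.223)/3.2641… = 0.74078… → 0.741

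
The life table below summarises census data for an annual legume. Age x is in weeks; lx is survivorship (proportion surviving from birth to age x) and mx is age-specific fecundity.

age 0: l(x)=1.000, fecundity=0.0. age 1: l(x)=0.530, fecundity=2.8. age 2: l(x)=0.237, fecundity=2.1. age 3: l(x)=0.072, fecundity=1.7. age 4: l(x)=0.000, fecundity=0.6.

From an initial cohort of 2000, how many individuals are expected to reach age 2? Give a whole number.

474

Expected survivors = N0 · l_2 = 2000 × 0.237 = 474 → 474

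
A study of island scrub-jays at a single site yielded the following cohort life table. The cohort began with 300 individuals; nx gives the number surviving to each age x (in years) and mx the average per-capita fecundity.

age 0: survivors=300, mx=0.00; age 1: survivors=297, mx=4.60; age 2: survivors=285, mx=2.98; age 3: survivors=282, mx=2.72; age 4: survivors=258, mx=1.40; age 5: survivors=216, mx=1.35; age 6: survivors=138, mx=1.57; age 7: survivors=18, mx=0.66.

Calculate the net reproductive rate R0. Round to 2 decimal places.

12.88

lx = nx/n0 = nx/300: 1, 0.99, 0.95, 0.94, 0.86, 0.72, 0.46, 0.06
lx·mx by age: 0, 4.554, 2.831, 2.5568, 1.204, 0.972, 0.7222, 0.0396
R0 = Σ lx·mx = 12.8796 → 12.88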